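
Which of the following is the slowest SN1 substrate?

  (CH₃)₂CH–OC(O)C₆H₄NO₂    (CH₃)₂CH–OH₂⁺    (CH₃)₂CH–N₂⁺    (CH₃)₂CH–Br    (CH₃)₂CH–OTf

Same R in every case — rank the leaving groups.
The more stable X⁻ (or X) is on its own — i.e. the weaker a base it is — the better a leaving group it makes.
(CH₃)₂CH–N₂⁺ loses N₂: no meaningful conjugate acid; N₂ departs as an exceptionally stable neutral molecule
(CH₃)₂CH–OTf loses OTf⁻: pKₐ(CF₃SO₃H (triflic acid)) ≈ -14
(CH₃)₂CH–Br loses Br⁻: pKₐ(HBr) ≈ -9
(CH₃)₂CH–OH₂⁺ loses H₂O: pKₐ(H₃O⁺) ≈ -1.7
(CH₃)₂CH–OC(O)C₆H₄NO₂ loses p-O₂N–C₆H₄–COO⁻: pKₐ(p-nitrobenzoic acid) ≈ 3.4

(CH₃)₂CH–OC(O)C₆H₄NO₂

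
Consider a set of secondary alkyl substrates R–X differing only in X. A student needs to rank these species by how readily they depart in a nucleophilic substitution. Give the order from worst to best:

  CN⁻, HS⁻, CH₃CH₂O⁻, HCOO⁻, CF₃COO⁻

CF₃COO⁻: pKₐ(CF₃COOH) ≈ 0.2
HCOO⁻: pKₐ(HCOOH) ≈ 3.8
HS⁻: pKₐ(H₂S) ≈ 7
CN⁻: pKₐ(HCN) ≈ 9.2
CH₃CH₂O⁻: pKₐ(CH₃CH₂OH) ≈ 16
Reversing gives the worst-to-best order requested.

CH₃CH₂O⁻ < CN⁻ < HS⁻ < HCOO⁻ < CF₃COO⁻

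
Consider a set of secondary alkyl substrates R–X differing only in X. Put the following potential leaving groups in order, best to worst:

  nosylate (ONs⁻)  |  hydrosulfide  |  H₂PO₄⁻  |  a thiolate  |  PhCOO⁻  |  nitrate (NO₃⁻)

nosylate (ONs⁻) > nitrate (NO₃⁻) > H₂PO₄⁻ > PhCOO⁻ > hydrosulfide > a thiolate

Rank by basicity of the departing species: weakest base leaves most easily.
nosylate (ONs⁻): pKₐ(p-O₂NC₆H₄SO₃H) ≈ -3.5
nitrate (NO₃⁻): pKₐ(HNO₃) ≈ -1.3
H₂PO₄⁻: pKₐ(H₃PO₄) ≈ 2.1 — moderate base; biological leaving group after further activation
PhCOO⁻: pKₐ(C₆H₅COOH) ≈ 4.2
hydrosulfide: pKₐ(H₂S) ≈ 7 — larger and more polarisable than the oxygen analogue
a thiolate: pKₐ(RSH (a thiol)) ≈ 10.5 — moderately basic; rarely leaves without activation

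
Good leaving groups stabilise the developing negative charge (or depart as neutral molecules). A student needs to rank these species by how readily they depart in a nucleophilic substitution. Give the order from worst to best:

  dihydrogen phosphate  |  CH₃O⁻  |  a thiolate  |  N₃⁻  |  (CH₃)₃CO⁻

Rank by basicity of the departing species: weakest base leaves most easily.
dihydrogen phosphate: pKₐ(H₃PO₄) ≈ 2.1
N₃⁻: pKₐ(HN₃) ≈ 4.7
a thiolate: pKₐ(RSH (a thiol)) ≈ 10.5
CH₃O⁻: pKₐ(CH₃OH) ≈ 15.5 — strong base; alkoxides do not leave unassisted
(CH₃)₃CO⁻: pKₐ(t-BuOH) ≈ 18 — bulky, strongly basic alkoxide
The question asks for worst first, so the sequence is read in increasing leaving-group ability.

(CH₃)₃CO⁻ < CH₃O⁻ < a thiolate < N₃⁻ < dihydrogen phosphate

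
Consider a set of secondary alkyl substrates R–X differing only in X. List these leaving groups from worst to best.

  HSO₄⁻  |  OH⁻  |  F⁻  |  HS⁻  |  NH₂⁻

NH₂⁻ < OH⁻ < HS⁻ < F⁻ < HSO₄⁻

HSO₄⁻: pKₐ(H₂SO₄) ≈ -3
F⁻: pKₐ(HF) ≈ 3.2
HS⁻: pKₐ(H₂S) ≈ 7
OH⁻: pKₐ(H₂O) ≈ 15.7
NH₂⁻: pKₐ(NH₃) ≈ 38
The question asks for worst first, so the sequence is read in increasing leaving-group ability.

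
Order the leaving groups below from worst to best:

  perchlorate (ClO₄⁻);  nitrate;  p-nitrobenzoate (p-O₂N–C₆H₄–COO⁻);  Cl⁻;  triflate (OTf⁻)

p-nitrobenzoate (p-O₂N–C₆H₄–COO⁻) < nitrate < Cl⁻ < perchlorate (ClO₄⁻) < triflate (OTf⁻)

Leaving-group ability tracks the stability of the departed species; conjugate-acid pKₐ is the usual yardstick (lower pKₐ → better LG).
triflate (OTf⁻): pKₐ(CF₃SO₃H (triflic acid)) ≈ -14 — charge spread over three oxygens and a CF₃ group; the premier leaving group in synthesis
perchlorate (ClO₄⁻): pKₐ(HClO₄) ≈ -10 — extremely weak base; rarely used for safety reasons
Cl⁻: pKₐ(HCl) ≈ -7 — moderately weak base
nitrate: pKₐ(HNO₃) ≈ -1.3 — resonance-delocalised over three oxygens
p-nitrobenzoate (p-O₂N–C₆H₄–COO⁻): pKₐ(p-nitrobenzoic acid) ≈ 3.4
Reversing gives the worst-to-best order requested.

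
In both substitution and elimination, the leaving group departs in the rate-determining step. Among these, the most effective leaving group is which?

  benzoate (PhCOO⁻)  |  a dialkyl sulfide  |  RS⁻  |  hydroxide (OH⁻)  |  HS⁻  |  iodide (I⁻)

iodide (I⁻): pKₐ(HI) ≈ -10
a dialkyl sulfide: pKₐ(R'₂SH⁺) ≈ -7
benzoate (PhCOO⁻): pKₐ(C₆H₅COOH) ≈ 4.2
HS⁻: pKₐ(H₂S) ≈ 7
RS⁻: pKₐ(RSH (a thiol)) ≈ 10.5
hydroxide (OH⁻): pKₐ(H₂O) ≈ 15.7

iodide (I⁻)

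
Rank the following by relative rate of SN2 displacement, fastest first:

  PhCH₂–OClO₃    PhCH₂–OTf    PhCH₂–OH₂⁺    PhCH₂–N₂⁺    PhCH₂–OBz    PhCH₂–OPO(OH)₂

PhCH₂–N₂⁺ > PhCH₂–OTf > PhCH₂–OClO₃ > PhCH₂–OH₂⁺ > PhCH₂–OPO(OH)₂ > PhCH₂–OBz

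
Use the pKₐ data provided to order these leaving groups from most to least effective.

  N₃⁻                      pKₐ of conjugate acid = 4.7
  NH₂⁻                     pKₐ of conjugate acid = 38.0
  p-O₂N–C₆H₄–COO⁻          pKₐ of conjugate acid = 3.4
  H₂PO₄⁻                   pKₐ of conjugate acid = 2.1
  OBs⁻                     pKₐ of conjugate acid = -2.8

OBs⁻ > H₂PO₄⁻ > p-O₂N–C₆H₄–COO⁻ > N₃⁻ > NH₂⁻

Lower conjugate-acid pKₐ ⇒ weaker base ⇒ better leaving group.
Sorting by the given values: OBs⁻ (-2.8), H₂PO₄⁻ (2.1), p-O₂N–C₆H₄–COO⁻ (3.4), N₃⁻ (4.7), NH₂⁻ (38.0).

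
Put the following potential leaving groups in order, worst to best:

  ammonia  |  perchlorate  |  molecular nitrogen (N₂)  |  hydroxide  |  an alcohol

hydroxide < ammonia < an alcohol < perchlorate < molecular nitrogen (N₂)

Rank by basicity of the departing species: weakest base leaves most easily.
molecular nitrogen (N₂): no meaningful conjugate acid; N₂ departs as an exceptionally stable neutral molecule
perchlorate: pKₐ(HClO₄) ≈ -10
an alcohol: pKₐ(R'OH₂⁺) ≈ -2.4
ammonia: pKₐ(NH₄⁺) ≈ 9.2
hydroxide: pKₐ(H₂O) ≈ 15.7 — strong base; essentially never leaves without prior activation
Listed from poorest to best leaving group as asked.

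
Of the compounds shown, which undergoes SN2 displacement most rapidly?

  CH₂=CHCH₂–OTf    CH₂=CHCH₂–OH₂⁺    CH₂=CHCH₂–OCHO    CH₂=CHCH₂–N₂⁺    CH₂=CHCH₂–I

CH₂=CHCH₂–N₂⁺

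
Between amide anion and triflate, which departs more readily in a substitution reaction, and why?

triflate is the better leaving group.
pKₐ(CF₃SO₃H (triflic acid)) ≈ -14 versus pKₐ(NH₃) ≈ 38: triflate is the much weaker base.
Charge spread over three oxygens and a CF₃ group; the premier leaving group in synthesis.

triflate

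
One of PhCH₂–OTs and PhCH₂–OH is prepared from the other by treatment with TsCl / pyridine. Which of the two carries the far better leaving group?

PhCH₂–OTs

From PhCH₂–OH the departing group would be OH⁻ (pKₐ(H₂O) ≈ 15.7). Strong base; essentially never leaves without prior activation.
From PhCH₂–OTs the leaving group is OTs⁻ (pKₐ(p-CH₃C₆H₄SO₃H (TsOH)) ≈ -2.8). Resonance-delocalised arenesulfonate.
Treatment with TsCl / pyridine works by converting the hydroxyl into a tosylate, making PhCH₂–OTs enormously more reactive.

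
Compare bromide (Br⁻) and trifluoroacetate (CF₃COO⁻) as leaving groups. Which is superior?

bromide (Br⁻) is the better leaving group.
pKₐ(HBr) ≈ -9 versus pKₐ(CF₃COOH) ≈ 0.2: bromide (Br⁻) is the much weaker base.
Weak base; good leaving group.

bromide (Br⁻)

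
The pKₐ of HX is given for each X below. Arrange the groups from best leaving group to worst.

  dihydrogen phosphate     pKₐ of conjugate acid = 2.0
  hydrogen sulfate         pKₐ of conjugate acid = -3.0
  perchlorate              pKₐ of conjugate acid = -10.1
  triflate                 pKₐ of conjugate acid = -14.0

Lower conjugate-acid pKₐ ⇒ weaker base ⇒ better leaving group.
Sorting by the given values: triflate (-14.0), perchlorate (-10.1), hydrogen sulfate (-3.0), dihydrogen phosphate (2.0).

triflate > perchlorate > hydrogen sulfate > dihydrogen phosphate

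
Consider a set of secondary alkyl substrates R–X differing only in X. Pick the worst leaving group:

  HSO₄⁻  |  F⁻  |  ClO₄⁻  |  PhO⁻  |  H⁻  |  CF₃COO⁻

H⁻

ClO₄⁻: pKₐ(HClO₄) ≈ -10
HSO₄⁻: pKₐ(H₂SO₄) ≈ -3
CF₃COO⁻: pKₐ(CF₃COOH) ≈ 0.2
F⁻: pKₐ(HF) ≈ 3.2
PhO⁻: pKₐ(C₆H₅OH (phenol)) ≈ 10
H⁻: pKₐ(H₂) ≈ 36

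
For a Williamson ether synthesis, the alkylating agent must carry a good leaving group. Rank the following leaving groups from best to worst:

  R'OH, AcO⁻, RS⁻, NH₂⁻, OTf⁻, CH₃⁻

OTf⁻ > R'OH > AcO⁻ > RS⁻ > NH₂⁻ > CH₃⁻

OTf⁻: pKₐ(CF₃SO₃H (triflic acid)) ≈ -14
R'OH: pKₐ(R'OH₂⁺) ≈ -2.4
AcO⁻: pKₐ(CH₃COOH) ≈ 4.8 — resonance-stabilised but still a weak base
RS⁻: pKₐ(RSH (a thiol)) ≈ 10.5 — moderately basic; rarely leaves without activation
NH₂⁻: pKₐ(NH₃) ≈ 38
CH₃⁻: pKₐ(CH₄) ≈ 48 — unstabilised carbanion; the worst conceivable leaving group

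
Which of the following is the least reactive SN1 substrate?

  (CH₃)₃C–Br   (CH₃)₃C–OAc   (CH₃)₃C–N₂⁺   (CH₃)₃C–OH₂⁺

(CH₃)₃C–OAc

The skeletons are identical, so relative rate is governed entirely by leaving-group ability.
Leaving-group ability tracks the stability of the departed species; conjugate-acid pKₐ is the usual yardstick (lower pKₐ → better LG).
(CH₃)₃C–N₂⁺ loses N₂: no meaningful conjugate acid; N₂ departs as an exceptionally stable neutral molecule
(CH₃)₃C–Br loses Br⁻: pKₐ(HBr) ≈ -9
(CH₃)₃C–OH₂⁺ loses H₂O: pKₐ(H₃O⁺) ≈ -1.7
(CH₃)₃C–OAc loses AcO⁻: pKₐ(CH₃COOH) ≈ 4.8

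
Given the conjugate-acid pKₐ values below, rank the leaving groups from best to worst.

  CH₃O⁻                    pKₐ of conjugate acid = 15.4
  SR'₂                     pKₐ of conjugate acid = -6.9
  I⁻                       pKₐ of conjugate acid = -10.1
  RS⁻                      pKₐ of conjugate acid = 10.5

I⁻ > SR'₂ > RS⁻ > CH₃O⁻

Lower conjugate-acid pKₐ ⇒ weaker base ⇒ better leaving group.
Sorting by the given values: I⁻ (-10.1), SR'₂ (-6.9), RS⁻ (10.5), CH₃O⁻ (15.4).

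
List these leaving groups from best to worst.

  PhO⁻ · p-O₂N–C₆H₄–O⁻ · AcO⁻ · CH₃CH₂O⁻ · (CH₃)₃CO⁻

AcO⁻ > p-O₂N–C₆H₄–O⁻ > PhO⁻ > CH₃CH₂O⁻ > (CH₃)₃CO⁻

A good leaving group is a weak base: the lower the pKₐ of its conjugate acid, the more readily it departs.
AcO⁻: pKₐ(CH₃COOH) ≈ 4.8 — resonance-stabilised but still a weak base
p-O₂N–C₆H₄–O⁻: pKₐ(p-nitrophenol) ≈ 7.2 — nitro group delocalises the charge; the classic chromogenic LG
PhO⁻: pKₐ(C₆H₅OH (phenol)) ≈ 10 — resonance into the ring helps, but still a poor LG
CH₃CH₂O⁻: pKₐ(CH₃CH₂OH) ≈ 16
(CH₃)₃CO⁻: pKₐ(t-BuOH) ≈ 18 — bulky, strongly basic alkoxide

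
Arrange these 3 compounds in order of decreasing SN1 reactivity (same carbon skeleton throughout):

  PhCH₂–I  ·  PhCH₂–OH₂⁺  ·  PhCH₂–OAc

Identical carbon frameworks mean the comparison reduces to leaving-group quality.
Rank by basicity of the departing species: weakest base leaves most easily.
PhCH₂–I loses I⁻: pKₐ(HI) ≈ -10
PhCH₂–OH₂⁺ loses H₂O: pKₐ(H₃O⁺) ≈ -1.7
PhCH₂–OAc loses AcO⁻: pKₐ(CH₃COOH) ≈ 4.8

PhCH₂–I > PhCH₂–OH₂⁺ > PhCH₂–OAc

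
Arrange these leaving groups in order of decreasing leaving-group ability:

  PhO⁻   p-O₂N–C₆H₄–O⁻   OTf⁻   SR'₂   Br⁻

OTf⁻ > Br⁻ > SR'₂ > p-O₂N–C₆H₄–O⁻ > PhO⁻

Leaving-group ability tracks the stability of the departed species; conjugate-acid pKₐ is the usual yardstick (lower pKₐ → better LG).
OTf⁻: pKₐ(CF₃SO₃H (triflic acid)) ≈ -14 — charge spread over three oxygens and a CF₃ group; the premier leaving group in synthesis
Br⁻: pKₐ(HBr) ≈ -9
SR'₂: pKₐ(R'₂SH⁺) ≈ -7 — neutral; leaves from a sulfonium salt (R–SR'₂⁺)
p-O₂N–C₆H₄–O⁻: pKₐ(p-nitrophenol) ≈ 7.2 — nitro group delocalises the charge; the classic chromogenic LG
PhO⁻: pKₐ(C₆H₅OH (phenol)) ≈ 10 — resonance into the ring helps, but still a poor LG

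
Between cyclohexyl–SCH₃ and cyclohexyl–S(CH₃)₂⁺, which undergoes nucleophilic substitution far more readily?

From cyclohexyl–SCH₃ the departing group would be RS⁻ (pKₐ(RSH (a thiol)) ≈ 10.5). Moderately basic; rarely leaves without activation.
From cyclohexyl–S(CH₃)₂⁺ the leaving group is SR'₂ (pKₐ(R'₂SH⁺) ≈ -7). Neutral; leaves from a sulfonium salt (R–SR'₂⁺).
(In practice cyclohexyl–S(CH₃)₂⁺ is made from cyclohexyl–SCH₃ by S-methylation with CH₃I, allowing neutral dimethyl sulfide, rather than methanethiolate, to depart.)

cyclohexyl–S(CH₃)₂⁺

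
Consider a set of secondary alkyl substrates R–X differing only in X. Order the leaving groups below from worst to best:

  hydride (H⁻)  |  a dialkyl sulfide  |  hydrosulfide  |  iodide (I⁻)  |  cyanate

hydride (H⁻) < hydrosulfide < cyanate < a dialkyl sulfide < iodide (I⁻)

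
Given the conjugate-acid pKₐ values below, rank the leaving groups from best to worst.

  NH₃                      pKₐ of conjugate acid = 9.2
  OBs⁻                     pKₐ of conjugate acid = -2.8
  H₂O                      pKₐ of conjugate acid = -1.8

Lower conjugate-acid pKₐ ⇒ weaker base ⇒ better leaving group.
Sorting by the given values: OBs⁻ (-2.8), H₂O (-1.8), NH₃ (9.2).

OBs⁻ > H₂O > NH₃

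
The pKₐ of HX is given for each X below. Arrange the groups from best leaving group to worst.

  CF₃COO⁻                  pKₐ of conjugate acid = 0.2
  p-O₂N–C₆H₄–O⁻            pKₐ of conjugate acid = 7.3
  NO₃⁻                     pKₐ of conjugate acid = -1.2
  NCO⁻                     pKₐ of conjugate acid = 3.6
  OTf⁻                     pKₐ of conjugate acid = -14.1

OTf⁻ > NO₃⁻ > CF₃COO⁻ > NCO⁻ > p-O₂N–C₆H₄–O⁻

Lower conjugate-acid pKₐ ⇒ weaker base ⇒ better leaving group.
Sorting by the given values: OTf⁻ (-14.1), NO₃⁻ (-1.2), CF₃COO⁻ (0.2), NCO⁻ (3.6), p-O₂N–C₆H₄–O⁻ (7.3).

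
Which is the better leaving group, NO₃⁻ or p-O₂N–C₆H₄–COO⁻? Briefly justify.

NO₃⁻ is the better leaving group.
pKₐ(HNO₃) ≈ -1.3 versus pKₐ(p-nitrobenzoic acid) ≈ 3.4: NO₃⁻ is the much weaker base.
Resonance-delocalised over three oxygens.

NO₃⁻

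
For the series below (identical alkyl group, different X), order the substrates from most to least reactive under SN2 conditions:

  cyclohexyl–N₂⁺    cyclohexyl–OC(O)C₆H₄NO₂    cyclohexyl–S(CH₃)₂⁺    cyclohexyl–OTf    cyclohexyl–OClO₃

cyclohexyl–N₂⁺ > cyclohexyl–OTf > cyclohexyl–OClO₃ > cyclohexyl–S(CH₃)₂⁺ > cyclohexyl–OC(O)C₆H₄NO₂

The skeletons are identical, so relative rate is governed entirely by leaving-group ability.
Rank by basicity of the departing species: weakest base leaves most easily.
cyclohexyl–N₂⁺ loses N₂: no meaningful conjugate acid; N₂ departs as an exceptionally stable neutral molecule
cyclohexyl–OTf loses OTf⁻: pKₐ(CF₃SO₃H (triflic acid)) ≈ -14
cyclohexyl–OClO₃ loses ClO₄⁻: pKₐ(HClO₄) ≈ -10
cyclohexyl–S(CH₃)₂⁺ loses SR'₂: pKₐ(R'₂SH⁺) ≈ -7
cyclohexyl–OC(O)C₆H₄NO₂ loses p-O₂N–C₆H₄–COO⁻: pKₐ(p-nitrobenzoic acid) ≈ 3.4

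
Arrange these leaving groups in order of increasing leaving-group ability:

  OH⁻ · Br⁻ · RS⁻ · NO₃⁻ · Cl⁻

OH⁻ < RS⁻ < NO₃⁻ < Cl⁻ < Br⁻

Leaving-group ability tracks the stability of the departed species; conjugate-acid pKₐ is the usual yardstick (lower pKₐ → better LG).
Br⁻: pKₐ(HBr) ≈ -9
Cl⁻: pKₐ(HCl) ≈ -7
NO₃⁻: pKₐ(HNO₃) ≈ -1.3 — resonance-delocalised over three oxygens
RS⁻: pKₐ(RSH (a thiol)) ≈ 10.5 — moderately basic; rarely leaves without activation
OH⁻: pKₐ(H₂O) ≈ 15.7 — strong base; essentially never leaves without prior activation
Listed from poorest to best leaving group as asked.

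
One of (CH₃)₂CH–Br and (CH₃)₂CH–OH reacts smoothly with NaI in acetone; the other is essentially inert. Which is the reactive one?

(CH₃)₂CH–Br

From (CH₃)₂CH–OH the departing group would be OH⁻ (pKₐ(H₂O) ≈ 15.7). Strong base; essentially never leaves without prior activation.
From (CH₃)₂CH–Br the leaving group is Br⁻ (pKₐ(HBr) ≈ -9). Weak base; good leaving group.
(In practice (CH₃)₂CH–Br is made from (CH₃)₂CH–OH by treatment with PBr₃, replacing the hydroxyl with bromide.)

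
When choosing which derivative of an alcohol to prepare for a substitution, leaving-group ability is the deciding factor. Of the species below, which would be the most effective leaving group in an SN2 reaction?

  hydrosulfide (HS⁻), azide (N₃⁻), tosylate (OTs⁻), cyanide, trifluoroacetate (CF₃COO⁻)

Rank by basicity of the departing species: weakest base leaves most easily.
tosylate (OTs⁻): pKₐ(p-CH₃C₆H₄SO₃H (TsOH)) ≈ -2.8
trifluoroacetate (CF₃COO⁻): pKₐ(CF₃COOH) ≈ 0.2
azide (N₃⁻): pKₐ(HN₃) ≈ 4.7
hydrosulfide (HS⁻): pKₐ(H₂S) ≈ 7
cyanide: pKₐ(HCN) ≈ 9.2

tosylate (OTs⁻)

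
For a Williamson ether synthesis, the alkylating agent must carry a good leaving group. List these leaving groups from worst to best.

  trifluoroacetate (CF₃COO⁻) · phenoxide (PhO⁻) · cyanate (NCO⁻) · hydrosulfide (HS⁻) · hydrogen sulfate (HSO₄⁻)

A good leaving group is a weak base: the lower the pKₐ of its conjugate acid, the more readily it departs.
hydrogen sulfate (HSO₄⁻): pKₐ(H₂SO₄) ≈ -3
trifluoroacetate (CF₃COO⁻): pKₐ(CF₃COOH) ≈ 0.2
cyanate (NCO⁻): pKₐ(HOCN) ≈ 3.5
hydrosulfide (HS⁻): pKₐ(H₂S) ≈ 7
phenoxide (PhO⁻): pKₐ(C₆H₅OH (phenol)) ≈ 10
The question asks for worst first, so the sequence is read in increasing leaving-group ability.

phenoxide (PhO⁻) < hydrosulfide (HS⁻) < cyanate (NCO⁻) < trifluoroacetate (CF₃COO⁻) < hydrogen sulfate (HSO₄⁻)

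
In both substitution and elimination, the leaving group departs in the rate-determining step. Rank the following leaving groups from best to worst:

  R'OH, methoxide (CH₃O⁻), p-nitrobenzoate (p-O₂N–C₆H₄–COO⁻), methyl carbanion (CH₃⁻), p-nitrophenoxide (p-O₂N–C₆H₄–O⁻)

Leaving-group ability tracks the stability of the departed species; conjugate-acid pKₐ is the usual yardstick (lower pKₐ → better LG).
R'OH: pKₐ(R'OH₂⁺) ≈ -2.4 — neutral; leaves from a protonated ether (an oxonium ion, R–O(H)R'⁺)
p-nitrobenzoate (p-O₂N–C₆H₄–COO⁻): pKₐ(p-nitrobenzoic acid) ≈ 3.4 — electron-withdrawing nitro group stabilises the carboxylate
p-nitrophenoxide (p-O₂N–C₆H₄–O⁻): pKₐ(p-nitrophenol) ≈ 7.2 — nitro group delocalises the charge; the classic chromogenic LG
methoxide (CH₃O⁻): pKₐ(CH₃OH) ≈ 15.5 — strong base; alkoxides do not leave unassisted
methyl carbanion (CH₃⁻): pKₐ(CH₄) ≈ 48

R'OH > p-nitrobenzoate (p-O₂N–C₆H₄–COO⁻) > p-nitrophenoxide (p-O₂N–C₆H₄–O⁻) > methoxide (CH₃O⁻) > methyl carbanion (CH₃⁻)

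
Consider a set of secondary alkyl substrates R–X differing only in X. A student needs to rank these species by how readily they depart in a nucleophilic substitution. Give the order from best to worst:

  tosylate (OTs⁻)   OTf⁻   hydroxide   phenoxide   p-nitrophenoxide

OTf⁻: pKₐ(CF₃SO₃H (triflic acid)) ≈ -14
tosylate (OTs⁻): pKₐ(p-CH₃C₆H₄SO₃H (TsOH)) ≈ -2.8
p-nitrophenoxide: pKₐ(p-nitrophenol) ≈ 7.2
phenoxide: pKₐ(C₆H₅OH (phenol)) ≈ 10
hydroxide: pKₐ(H₂O) ≈ 15.7

OTf⁻ > tosylate (OTs⁻) > p-nitrophenoxide > phenoxide > hydroxide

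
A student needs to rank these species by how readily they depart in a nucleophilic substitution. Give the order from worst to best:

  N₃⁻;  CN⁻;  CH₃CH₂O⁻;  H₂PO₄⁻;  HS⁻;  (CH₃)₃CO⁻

(CH₃)₃CO⁻ < CH₃CH₂O⁻ < CN⁻ < HS⁻ < N₃⁻ < H₂PO₄⁻

Leaving-group ability tracks the stability of the departed species; conjugate-acid pKₐ is the usual yardstick (lower pKₐ → better LG).
H₂PO₄⁻: pKₐ(H₃PO₄) ≈ 2.1
N₃⁻: pKₐ(HN₃) ≈ 4.7 — linear, resonance-stabilised
HS⁻: pKₐ(H₂S) ≈ 7
CN⁻: pKₐ(HCN) ≈ 9.2 — sp carbon stabilises the charge somewhat, but still a poor LG
CH₃CH₂O⁻: pKₐ(CH₃CH₂OH) ≈ 16
(CH₃)₃CO⁻: pKₐ(t-BuOH) ≈ 18 — bulky, strongly basic alkoxide
The question asks for worst first, so the sequence is read in increasing leaving-group ability.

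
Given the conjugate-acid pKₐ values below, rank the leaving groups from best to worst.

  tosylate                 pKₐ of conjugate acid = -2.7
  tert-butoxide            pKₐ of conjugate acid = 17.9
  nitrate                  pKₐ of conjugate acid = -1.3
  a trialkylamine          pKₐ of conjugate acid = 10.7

tosylate > nitrate > a trialkylamine > tert-butoxide

Lower conjugate-acid pKₐ ⇒ weaker base ⇒ better leaving group.
Sorting by the given values: tosylate (-2.7), nitrate (-1.3), a trialkylamine (10.7), tert-butoxide (17.9).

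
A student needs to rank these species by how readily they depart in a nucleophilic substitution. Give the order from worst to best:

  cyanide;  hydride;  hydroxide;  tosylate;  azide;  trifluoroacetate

hydride < hydroxide < cyanide < azide < trifluoroacetate < tosylate

A good leaving group is a weak base: the lower the pKₐ of its conjugate acid, the more readily it departs.
tosylate: pKₐ(p-CH₃C₆H₄SO₃H (TsOH)) ≈ -2.8
trifluoroacetate: pKₐ(CF₃COOH) ≈ 0.2
azide: pKₐ(HN₃) ≈ 4.7
cyanide: pKₐ(HCN) ≈ 9.2
hydroxide: pKₐ(H₂O) ≈ 15.7
hydride: pKₐ(H₂) ≈ 36
Listed from poorest to best leaving group as asked.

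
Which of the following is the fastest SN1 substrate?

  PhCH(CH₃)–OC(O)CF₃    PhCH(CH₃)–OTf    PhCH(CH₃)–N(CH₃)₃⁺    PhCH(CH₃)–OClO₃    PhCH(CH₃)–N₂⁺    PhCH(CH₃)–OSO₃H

The skeletons are identical, so relative rate is governed entirely by leaving-group ability.
A good leaving group is a weak base: the lower the pKₐ of its conjugate acid, the more readily it departs.
PhCH(CH₃)–N₂⁺ loses N₂: no meaningful conjugate acid; N₂ departs as an exceptionally stable neutral molecule
PhCH(CH₃)–OTf loses OTf⁻: pKₐ(CF₃SO₃H (triflic acid)) ≈ -14
PhCH(CH₃)–OClO₃ loses ClO₄⁻: pKₐ(HClO₄) ≈ -10
PhCH(CH₃)–OSO₃H loses HSO₄⁻: pKₐ(H₂SO₄) ≈ -3
PhCH(CH₃)–OC(O)CF₃ loses CF₃COO⁻: pKₐ(CF₃COOH) ≈ 0.2
PhCH(CH₃)–N(CH₃)₃⁺ loses NR'₃: pKₐ(R'₃NH⁺) ≈ 10.7

PhCH(CH₃)–N₂⁺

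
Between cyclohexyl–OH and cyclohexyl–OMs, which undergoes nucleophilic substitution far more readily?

From cyclohexyl–OH the departing group would be OH⁻ (pKₐ(H₂O) ≈ 15.7). Strong base; essentially never leaves without prior activation.
From cyclohexyl–OMs the leaving group is OMs⁻ (pKₐ(CH₃SO₃H (MsOH)) ≈ -1.9). Resonance-delocalised alkanesulfonate.
(In practice cyclohexyl–OMs is made from cyclohexyl–OH by treatment with MsCl / Et₃N, converting the hydroxyl into a mesylate.)

cyclohexyl–OMs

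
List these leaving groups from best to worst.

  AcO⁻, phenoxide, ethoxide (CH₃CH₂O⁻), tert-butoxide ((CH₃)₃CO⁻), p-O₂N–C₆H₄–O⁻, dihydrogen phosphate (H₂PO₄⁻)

dihydrogen phosphate (H₂PO₄⁻): pKₐ(H₃PO₄) ≈ 2.1
AcO⁻: pKₐ(CH₃COOH) ≈ 4.8
p-O₂N–C₆H₄–O⁻: pKₐ(p-nitrophenol) ≈ 7.2 — nitro group delocalises the charge; the classic chromogenic LG
phenoxide: pKₐ(C₆H₅OH (phenol)) ≈ 10
ethoxide (CH₃CH₂O⁻): pKₐ(CH₃CH₂OH) ≈ 16 — strong base; alkoxides do not leave unassisted
tert-butoxide ((CH₃)₃CO⁻): pKₐ(t-BuOH) ≈ 18 — bulky, strongly basic alkoxide

dihydrogen phosphate (H₂PO₄⁻) > AcO⁻ > p-O₂N–C₆H₄–O⁻ > phenoxide > ethoxide (CH₃CH₂O⁻) > tert-butoxide ((CH₃)₃CO⁻)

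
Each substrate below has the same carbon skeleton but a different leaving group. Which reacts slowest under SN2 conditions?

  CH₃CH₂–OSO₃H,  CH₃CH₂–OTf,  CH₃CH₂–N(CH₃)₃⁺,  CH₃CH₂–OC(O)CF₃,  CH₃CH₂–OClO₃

With the same alkyl group throughout, only the leaving group differentiates the rates.
Rank by basicity of the departing species: weakest base leaves most easily.
CH₃CH₂–OTf loses OTf⁻: pKₐ(CF₃SO₃H (triflic acid)) ≈ -14
CH₃CH₂–OClO₃ loses ClO₄⁻: pKₐ(HClO₄) ≈ -10
CH₃CH₂–OSO₃H loses HSO₄⁻: pKₐ(H₂SO₄) ≈ -3
CH₃CH₂–OC(O)CF₃ loses CF₃COO⁻: pKₐ(CF₃COOH) ≈ 0.2
CH₃CH₂–N(CH₃)₃⁺ loses NR'₃: pKₐ(R'₃NH⁺) ≈ 10.7

CH₃CH₂–N(CH₃)₃⁺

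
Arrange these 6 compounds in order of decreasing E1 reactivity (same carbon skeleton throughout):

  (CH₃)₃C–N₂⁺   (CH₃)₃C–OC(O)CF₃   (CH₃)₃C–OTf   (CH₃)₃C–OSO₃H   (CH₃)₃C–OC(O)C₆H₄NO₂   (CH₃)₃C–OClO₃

The skeletons are identical, so relative rate is governed entirely by leaving-group ability.
The more stable X⁻ (or X) is on its own — i.e. the weaker a base it is — the better a leaving group it makes.
(CH₃)₃C–N₂⁺ loses N₂: no meaningful conjugate acid; N₂ departs as an exceptionally stable neutral molecule
(CH₃)₃C–OTf loses OTf⁻: pKₐ(CF₃SO₃H (triflic acid)) ≈ -14
(CH₃)₃C–OClO₃ loses ClO₄⁻: pKₐ(HClO₄) ≈ -10
(CH₃)₃C–OSO₃H loses HSO₄⁻: pKₐ(H₂SO₄) ≈ -3
(CH₃)₃C–OC(O)CF₃ loses CF₃COO⁻: pKₐ(CF₃COOH) ≈ 0.2
(CH₃)₃C–OC(O)C₆H₄NO₂ loses p-O₂N–C₆H₄–COO⁻: pKₐ(p-nitrobenzoic acid) ≈ 3.4

(CH₃)₃C–N₂⁺ > (CH₃)₃C–OTf > (CH₃)₃C–OClO₃ > (CH₃)₃C–OSO₃H > (CH₃)₃C–OC(O)CF₃ > (CH₃)₃C–OC(O)C₆H₄NO₂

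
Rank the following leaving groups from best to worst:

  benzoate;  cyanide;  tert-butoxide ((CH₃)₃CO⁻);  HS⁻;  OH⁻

benzoate > HS⁻ > cyanide > OH⁻ > tert-butoxide ((CH₃)₃CO⁻)

A good leaving group is a weak base: the lower the pKₐ of its conjugate acid, the more readily it departs.
benzoate: pKₐ(C₆H₅COOH) ≈ 4.2 — aryl carboxylate
HS⁻: pKₐ(H₂S) ≈ 7 — larger and more polarisable than the oxygen analogue
cyanide: pKₐ(HCN) ≈ 9.2 — sp carbon stabilises the charge somewhat, but still a poor LG
OH⁻: pKₐ(H₂O) ≈ 15.7
tert-butoxide ((CH₃)₃CO⁻): pKₐ(t-BuOH) ≈ 18 — bulky, strongly basic alkoxide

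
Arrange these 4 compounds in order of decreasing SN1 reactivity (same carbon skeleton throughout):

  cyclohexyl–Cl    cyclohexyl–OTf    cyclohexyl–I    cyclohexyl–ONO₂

cyclohexyl–OTf > cyclohexyl–I > cyclohexyl–Cl > cyclohexyl–ONO₂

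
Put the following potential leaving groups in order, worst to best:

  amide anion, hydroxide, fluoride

amide anion < hydroxide < fluoride

Leaving-group ability tracks the stability of the departed species; conjugate-acid pKₐ is the usual yardstick (lower pKₐ → better LG).
fluoride: pKₐ(HF) ≈ 3.2
hydroxide: pKₐ(H₂O) ≈ 15.7 — strong base; essentially never leaves without prior activation
amide anion: pKₐ(NH₃) ≈ 38 — extremely strong base; never a leaving group
The question asks for worst first, so the sequence is read in increasing leaving-group ability.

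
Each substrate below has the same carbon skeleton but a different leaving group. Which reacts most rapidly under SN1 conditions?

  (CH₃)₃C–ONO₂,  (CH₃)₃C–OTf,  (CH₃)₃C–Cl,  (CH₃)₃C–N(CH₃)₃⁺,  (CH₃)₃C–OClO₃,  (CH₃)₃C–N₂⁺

The skeletons are identical, so relative rate is governed entirely by leaving-group ability.
The more stable X⁻ (or X) is on its own — i.e. the weaker a base it is — the better a leaving group it makes.
(CH₃)₃C–N₂⁺ loses N₂: no meaningful conjugate acid; N₂ departs as an exceptionally stable neutral molecule
(CH₃)₃C–OTf loses OTf⁻: pKₐ(CF₃SO₃H (triflic acid)) ≈ -14
(CH₃)₃C–OClO₃ loses ClO₄⁻: pKₐ(HClO₄) ≈ -10
(CH₃)₃C–Cl loses Cl⁻: pKₐ(HCl) ≈ -7
(CH₃)₃C–ONO₂ loses NO₃⁻: pKₐ(HNO₃) ≈ -1.3
(CH₃)₃C–N(CH₃)₃⁺ loses NR'₃: pKₐ(R'₃NH⁺) ≈ 10.7

(CH₃)₃C–N₂⁺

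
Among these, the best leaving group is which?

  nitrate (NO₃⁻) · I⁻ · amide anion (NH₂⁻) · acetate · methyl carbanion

I⁻: pKₐ(HI) ≈ -10
nitrate (NO₃⁻): pKₐ(HNO₃) ≈ -1.3
acetate: pKₐ(CH₃COOH) ≈ 4.8
amide anion (NH₂⁻): pKₐ(NH₃) ≈ 38
methyl carbanion: pKₐ(CH₄) ≈ 48

I⁻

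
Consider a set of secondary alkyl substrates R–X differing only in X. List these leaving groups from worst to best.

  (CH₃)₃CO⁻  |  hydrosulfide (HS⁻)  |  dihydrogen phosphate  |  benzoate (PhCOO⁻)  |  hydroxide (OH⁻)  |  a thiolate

(CH₃)₃CO⁻ < hydroxide (OH⁻) < a thiolate < hydrosulfide (HS⁻) < benzoate (PhCOO⁻) < dihydrogen phosphate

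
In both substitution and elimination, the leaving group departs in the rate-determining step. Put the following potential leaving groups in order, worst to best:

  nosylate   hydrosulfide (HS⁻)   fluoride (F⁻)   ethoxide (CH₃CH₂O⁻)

ethoxide (CH₃CH₂O⁻) < hydrosulfide (HS⁻) < fluoride (F⁻) < nosylate

nosylate: pKₐ(p-O₂NC₆H₄SO₃H) ≈ -3.5 — p-nitro group further stabilises the sulfonate
fluoride (F⁻): pKₐ(HF) ≈ 3.2 — small and strongly basic; the poor halide leaving group
hydrosulfide (HS⁻): pKₐ(H₂S) ≈ 7
ethoxide (CH₃CH₂O⁻): pKₐ(CH₃CH₂OH) ≈ 16
Listed from poorest to best leaving group as asked.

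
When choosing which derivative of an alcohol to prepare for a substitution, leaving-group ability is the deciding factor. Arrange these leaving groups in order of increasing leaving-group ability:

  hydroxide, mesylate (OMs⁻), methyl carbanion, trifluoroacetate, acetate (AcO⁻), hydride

mesylate (OMs⁻): pKₐ(CH₃SO₃H (MsOH)) ≈ -1.9
trifluoroacetate: pKₐ(CF₃COOH) ≈ 0.2
acetate (AcO⁻): pKₐ(CH₃COOH) ≈ 4.8
hydroxide: pKₐ(H₂O) ≈ 15.7
hydride: pKₐ(H₂) ≈ 36
methyl carbanion: pKₐ(CH₄) ≈ 48
The question asks for worst first, so the sequence is read in increasing leaving-group ability.

methyl carbanion < hydride < hydroxide < acetate (AcO⁻) < trifluoroacetate < mesylate (OMs⁻)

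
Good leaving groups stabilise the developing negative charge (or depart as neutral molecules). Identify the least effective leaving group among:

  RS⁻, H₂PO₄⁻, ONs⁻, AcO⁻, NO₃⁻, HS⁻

Rank by basicity of the departing species: weakest base leaves most easily.
ONs⁻: pKₐ(p-O₂NC₆H₄SO₃H) ≈ -3.5
NO₃⁻: pKₐ(HNO₃) ≈ -1.3
H₂PO₄⁻: pKₐ(H₃PO₄) ≈ 2.1
AcO⁻: pKₐ(CH₃COOH) ≈ 4.8
HS⁻: pKₐ(H₂S) ≈ 7
RS⁻: pKₐ(RSH (a thiol)) ≈ 10.5

RS⁻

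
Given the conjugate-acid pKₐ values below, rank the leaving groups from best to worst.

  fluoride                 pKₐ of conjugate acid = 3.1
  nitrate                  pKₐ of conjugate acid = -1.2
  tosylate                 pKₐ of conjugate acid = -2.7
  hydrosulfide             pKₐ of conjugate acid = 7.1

Lower conjugate-acid pKₐ ⇒ weaker base ⇒ better leaving group.
Sorting by the given values: tosylate (-2.7), nitrate (-1.2), fluoride (3.1), hydrosulfide (7.1).

tosylate > nitrate > fluoride > hydrosulfide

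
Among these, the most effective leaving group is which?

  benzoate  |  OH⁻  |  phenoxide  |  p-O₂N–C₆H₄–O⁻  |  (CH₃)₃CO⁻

Rank by basicity of the departing species: weakest base leaves most easily.
benzoate: pKₐ(C₆H₅COOH) ≈ 4.2
p-O₂N–C₆H₄–O⁻: pKₐ(p-nitrophenol) ≈ 7.2
phenoxide: pKₐ(C₆H₅OH (phenol)) ≈ 10
OH⁻: pKₐ(H₂O) ≈ 15.7
(CH₃)₃CO⁻: pKₐ(t-BuOH) ≈ 18

benzoate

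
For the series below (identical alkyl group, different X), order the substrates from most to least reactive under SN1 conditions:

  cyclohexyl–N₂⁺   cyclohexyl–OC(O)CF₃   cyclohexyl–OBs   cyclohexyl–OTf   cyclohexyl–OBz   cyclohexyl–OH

With the same alkyl group throughout, only the leaving group differentiates the rates.
The more stable X⁻ (or X) is on its own — i.e. the weaker a base it is — the better a leaving group it makes.
cyclohexyl–N₂⁺ loses N₂: no meaningful conjugate acid; N₂ departs as an exceptionally stable neutral molecule
cyclohexyl–OTf loses OTf⁻: pKₐ(CF₃SO₃H (triflic acid)) ≈ -14
cyclohexyl–OBs loses OBs⁻: pKₐ(p-BrC₆H₄SO₃H) ≈ -2.8
cyclohexyl–OC(O)CF₃ loses CF₃COO⁻: pKₐ(CF₃COOH) ≈ 0.2
cyclohexyl–OBz loses PhCOO⁻: pKₐ(C₆H₅COOH) ≈ 4.2
cyclohexyl–OH loses OH⁻: pKₐ(H₂O) ≈ 15.7

cyclohexyl–N₂⁺ > cyclohexyl–OTf > cyclohexyl–OBs > cyclohexyl–OC(O)CF₃ > cyclohexyl–OBz > cyclohexyl–OH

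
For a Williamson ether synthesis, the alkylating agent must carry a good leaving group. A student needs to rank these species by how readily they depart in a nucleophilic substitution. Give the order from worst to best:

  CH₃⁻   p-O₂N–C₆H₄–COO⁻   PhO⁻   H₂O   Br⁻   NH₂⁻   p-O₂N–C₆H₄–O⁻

CH₃⁻ < NH₂⁻ < PhO⁻ < p-O₂N–C₆H₄–O⁻ < p-O₂N–C₆H₄–COO⁻ < H₂O < Br⁻

Rank by basicity of the departing species: weakest base leaves most easily.
Br⁻: pKₐ(HBr) ≈ -9 — weak base; good leaving group
H₂O: pKₐ(H₃O⁺) ≈ -1.7
p-O₂N–C₆H₄–COO⁻: pKₐ(p-nitrobenzoic acid) ≈ 3.4
p-O₂N–C₆H₄–O⁻: pKₐ(p-nitrophenol) ≈ 7.2 — nitro group delocalises the charge; the classic chromogenic LG
PhO⁻: pKₐ(C₆H₅OH (phenol)) ≈ 10 — resonance into the ring helps, but still a poor LG
NH₂⁻: pKₐ(NH₃) ≈ 38
CH₃⁻: pKₐ(CH₄) ≈ 48 — unstabilised carbanion; the worst conceivable leaving group
Reversing gives the worst-to-best order requested.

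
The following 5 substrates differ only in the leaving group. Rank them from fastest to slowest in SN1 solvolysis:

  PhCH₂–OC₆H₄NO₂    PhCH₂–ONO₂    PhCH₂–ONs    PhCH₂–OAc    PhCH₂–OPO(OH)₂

PhCH₂–ONs > PhCH₂–ONO₂ > PhCH₂–OPO(OH)₂ > PhCH₂–OAc > PhCH₂–OC₆H₄NO₂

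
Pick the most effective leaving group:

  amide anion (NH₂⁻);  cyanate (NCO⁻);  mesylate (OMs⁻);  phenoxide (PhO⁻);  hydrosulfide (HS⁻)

mesylate (OMs⁻): pKₐ(CH₃SO₃H (MsOH)) ≈ -1.9
cyanate (NCO⁻): pKₐ(HOCN) ≈ 3.5
hydrosulfide (HS⁻): pKₐ(H₂S) ≈ 7
phenoxide (PhO⁻): pKₐ(C₆H₅OH (phenol)) ≈ 10
amide anion (NH₂⁻): pKₐ(NH₃) ≈ 38

mesylate (OMs⁻)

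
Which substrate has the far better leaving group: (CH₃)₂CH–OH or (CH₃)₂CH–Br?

(CH₃)₂CH–Br

From (CH₃)₂CH–OH the departing group would be OH⁻ (pKₐ(H₂O) ≈ 15.7). Strong base; essentially never leaves without prior activation.
From (CH₃)₂CH–Br the leaving group is Br⁻ (pKₐ(HBr) ≈ -9). Weak base; good leaving group.
(In practice (CH₃)₂CH–Br is made from (CH₃)₂CH–OH by treatment with PBr₃, replacing the hydroxyl with bromide.)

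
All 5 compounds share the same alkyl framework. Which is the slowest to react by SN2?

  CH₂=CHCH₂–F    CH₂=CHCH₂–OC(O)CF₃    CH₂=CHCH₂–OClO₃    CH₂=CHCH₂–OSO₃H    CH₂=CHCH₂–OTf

With the same alkyl group throughout, only the leaving group differentiates the rates.
Rank by basicity of the departing species: weakest base leaves most easily.
CH₂=CHCH₂–OTf loses OTf⁻: pKₐ(CF₃SO₃H (triflic acid)) ≈ -14
CH₂=CHCH₂–OClO₃ loses ClO₄⁻: pKₐ(HClO₄) ≈ -10
CH₂=CHCH₂–OSO₃H loses HSO₄⁻: pKₐ(H₂SO₄) ≈ -3
CH₂=CHCH₂–OC(O)CF₃ loses CF₃COO⁻: pKₐ(CF₃COOH) ≈ 0.2
CH₂=CHCH₂–F loses F⁻: pKₐ(HF) ≈ 3.2

CH₂=CHCH₂–F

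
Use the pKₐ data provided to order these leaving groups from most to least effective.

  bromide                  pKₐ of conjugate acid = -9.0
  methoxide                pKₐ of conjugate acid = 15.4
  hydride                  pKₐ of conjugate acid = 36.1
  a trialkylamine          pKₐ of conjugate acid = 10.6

Lower conjugate-acid pKₐ ⇒ weaker base ⇒ better leaving group.
Sorting by the given values: bromide (-9.0), a trialkylamine (10.6), methoxide (15.4), hydride (36.1).

bromide > a trialkylamine > methoxide > hydride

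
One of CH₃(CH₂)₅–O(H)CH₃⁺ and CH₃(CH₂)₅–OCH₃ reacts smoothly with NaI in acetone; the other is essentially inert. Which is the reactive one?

From CH₃(CH₂)₅–OCH₃ the departing group would be CH₃O⁻ (pKₐ(CH₃OH) ≈ 15.5). Strong base; alkoxides do not leave unassisted.
From CH₃(CH₂)₅–O(H)CH₃⁺ the leaving group is R'OH (pKₐ(R'OH₂⁺) ≈ -2.4). Neutral; leaves from a protonated ether (an oxonium ion, R–O(H)R'⁺).
(In practice CH₃(CH₂)₅–O(H)CH₃⁺ is made from CH₃(CH₂)₅–OCH₃ by protonation with concentrated HI, allowing neutral methanol, rather than methoxide, to depart.)

CH₃(CH₂)₅–O(H)CH₃⁺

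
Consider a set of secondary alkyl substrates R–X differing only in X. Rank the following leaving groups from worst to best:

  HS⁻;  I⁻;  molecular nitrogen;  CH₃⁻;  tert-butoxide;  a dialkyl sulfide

Leaving-group ability tracks the stability of the departed species; conjugate-acid pKₐ is the usual yardstick (lower pKₐ → better LG).
molecular nitrogen: no meaningful conjugate acid; N₂ departs as an exceptionally stable neutral molecule
I⁻: pKₐ(HI) ≈ -10 — large, highly polarisable; very weak base
a dialkyl sulfide: pKₐ(R'₂SH⁺) ≈ -7 — neutral; leaves from a sulfonium salt (R–SR'₂⁺)
HS⁻: pKₐ(H₂S) ≈ 7 — larger and more polarisable than the oxygen analogue
tert-butoxide: pKₐ(t-BuOH) ≈ 18
CH₃⁻: pKₐ(CH₄) ≈ 48 — unstabilised carbanion; the worst conceivable leaving group
Listed from poorest to best leaving group as asked.

CH₃⁻ < tert-butoxide < HS⁻ < a dialkyl sulfide < I⁻ < molecular nitrogen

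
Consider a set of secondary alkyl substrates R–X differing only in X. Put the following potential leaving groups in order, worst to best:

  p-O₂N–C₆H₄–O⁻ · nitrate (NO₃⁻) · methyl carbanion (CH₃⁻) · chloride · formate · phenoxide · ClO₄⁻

methyl carbanion (CH₃⁻) < phenoxide < p-O₂N–C₆H₄–O⁻ < formate < nitrate (NO₃⁻) < chloride < ClO₄⁻

The more stable X⁻ (or X) is on its own — i.e. the weaker a base it is — the better a leaving group it makes.
ClO₄⁻: pKₐ(HClO₄) ≈ -10
chloride: pKₐ(HCl) ≈ -7
nitrate (NO₃⁻): pKₐ(HNO₃) ≈ -1.3
formate: pKₐ(HCOOH) ≈ 3.8
p-O₂N–C₆H₄–O⁻: pKₐ(p-nitrophenol) ≈ 7.2
phenoxide: pKₐ(C₆H₅OH (phenol)) ≈ 10
methyl carbanion (CH₃⁻): pKₐ(CH₄) ≈ 48
The question asks for worst first, so the sequence is read in increasing leaving-group ability.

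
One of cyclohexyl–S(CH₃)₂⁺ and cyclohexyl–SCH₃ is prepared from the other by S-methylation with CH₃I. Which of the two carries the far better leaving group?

From cyclohexyl–SCH₃ the departing group would be RS⁻ (pKₐ(RSH (a thiol)) ≈ 10.5). Moderately basic; rarely leaves without activation.
From cyclohexyl–S(CH₃)₂⁺ the leaving group is SR'₂ (pKₐ(R'₂SH⁺) ≈ -7). Neutral; leaves from a sulfonium salt (R–SR'₂⁺).
S-methylation with CH₃I works by allowing neutral dimethyl sulfide, rather than methanethiolate, to depart, making cyclohexyl–S(CH₃)₂⁺ enormously more reactive.

cyclohexyl–S(CH₃)₂⁺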